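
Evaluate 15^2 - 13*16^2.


x^2 - d*y^2
= 15^2 - 13*16^2
= 225 - 3328
= -3103

-3103


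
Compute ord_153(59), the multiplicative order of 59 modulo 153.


We want ord_153(59), the smallest k >= 1 with 59^k = 1 mod 153.
n = 153 = 3^2 * 17, phi(153) = 96; the order divides phi(n).
Divisors of 96: 1, 2, 3, 4, 6, 8, 12, 16, 24, 32, 48, 96
Repeated squaring mod 153: 59^1 = 59, 59^2 = 115, 59^4 = 67, 59^8 = 52, 59^16 = 103, 59^32 = 52, 59^64 = 103
Test divisors in increasing order:
  k=1: 59^1 = 59 mod 153
  k=2: 59^2 = 115 mod 153
  k=3: 59^3 = 115 * 59 = 53 mod 153
  k=4: 59^4 = 67 mod 153
  k=6: 59^6 = 67 * 115 = 55 mod 153
  k=8: 59^8 = 52 mod 153
  k=12: 59^12 = 52 * 67 = 118 mod 153
  k=16: 59^16 = 103 mod 153
  k=24: 59^24 = 103 * 52 = 1 mod 153  <- first divisor giving 1
Order = 24

24


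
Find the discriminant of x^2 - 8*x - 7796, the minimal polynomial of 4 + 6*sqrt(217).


The element 4 + 6*sqrt(217) has minimal polynomial:
x^2 - 8*x - 7796
Discriminant = (-8)^2 - 4*(-7796)
= 64 + 31184
= 31248

31248


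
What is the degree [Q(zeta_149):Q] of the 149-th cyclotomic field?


The degree equals Euler's totient phi(149).
149 = 149
phi(149) = 148

148


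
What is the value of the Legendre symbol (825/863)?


p = 863 is prime, so compute (825/863) with the reciprocity algorithm (Jacobi-symbol steps: pull out 2s via (2/n), flip via reciprocity, reduce):
  reciprocity: (825/863) -> +(863/825)
  reduce: (38/825)
  pull out 2: (2/825) = +1  (since 825 mod 8 = 1)
  reciprocity: (19/825) -> +(825/19)
  reduce: (8/19)
  pull out 2: (2/19) = -1  (since 19 mod 8 = 3)
  pull out 2: (2/19) = -1  (since 19 mod 8 = 3)
  pull out 2: (2/19) = -1  (since 19 mod 8 = 3)
  (1/19) = 1
Product of signs = -1
(825/863) = -1

-1


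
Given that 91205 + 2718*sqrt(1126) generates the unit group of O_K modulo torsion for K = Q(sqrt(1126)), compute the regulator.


epsilon = 91205 + 2718*sqrt(1126)
= 182410.0000
R = ln(182410.0000)
= 12.1140

12.1140


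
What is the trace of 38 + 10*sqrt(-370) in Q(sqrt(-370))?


Tr(a + b*sqrt(d)) = (a + b*sqrt(d)) + (a - b*sqrt(d)) = 2a
= 2 * (38)
= 76

76


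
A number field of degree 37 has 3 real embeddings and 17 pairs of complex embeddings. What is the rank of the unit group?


By Dirichlet's unit theorem:
rank = r1 + r2 - 1
= 3 + 17 - 1
= 19

19


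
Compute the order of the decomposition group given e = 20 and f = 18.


|D_P| = e * f
= 20 * 18
= 360

360


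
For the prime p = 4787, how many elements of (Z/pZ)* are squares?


For prime p, the number of non-zero quadratic residues is (p-1)/2.
= (4787-1)/2
= 2393

2393


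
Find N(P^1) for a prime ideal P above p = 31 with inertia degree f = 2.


N(P^a) = p^(a*f)
= 31^(1*2)
= 31^2
= 961

961


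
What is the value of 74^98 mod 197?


p = 197 is prime and the exponent is (p-1)/2 = 98, so by Euler's criterion 74^98 = (74/197) = +1 or -1 mod 197.
Compute by square-and-multiply:
  98 = 64 + 32 + 2 (binary 1100010)
  Repeated squaring mod 197: 74^1 = 74, 74^2 = 157, 74^4 = 24, 74^8 = 182, 74^16 = 28, 74^32 = 193, 74^64 = 16
  74^98 = 74^64 * 74^32 * 74^2 = 16 * 193 * 157 mod 197
    16 * 193 = 3088 = 133 mod 197
    133 * 157 = 20881 = 196 mod 197
  74^98 = 196 mod 197
Result 196 = p - 1 = -1 mod 197: 74 is a quadratic non-residue mod 197. As a residue in [0, p-1] the value is 196.
74^98 mod 197 = 196

196


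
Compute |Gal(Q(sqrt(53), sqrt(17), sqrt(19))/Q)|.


The 3 square roots of distinct primes are multiplicatively independent over Q,
so [K:Q] = 2^3 and Gal(K/Q) is isomorphic to (Z/2Z)^3.
|Gal| = 2^3 = 8

8


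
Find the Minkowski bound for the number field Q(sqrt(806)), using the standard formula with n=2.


d = 806, d mod 4 = 2, so disc(K) = 4d = 3224; |disc(K)| = 3224
Real quadratic field, so n = 2, s = r2 = 0, r1 = 2
M = (n!/n^n) * (4/pi)^s * sqrt(|disc(K)|) = (2!/2^2) * (4/pi)^0 * sqrt(3224)
= 0.5 * 1.000000 * 56.780278
= 28.3901

28.3901


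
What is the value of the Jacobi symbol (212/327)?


Compute (212/327) via quadratic reciprocity:
  pull out 2: (2/327) = +1  (since 327 mod 8 = 7)
  pull out 2: (2/327) = +1  (since 327 mod 8 = 7)
  reciprocity: (53/327) -> +(327/53)
  reduce: (9/53)
  reciprocity: (9/53) -> +(53/9)
  reduce: (8/9)
  pull out 2: (2/9) = +1  (since 9 mod 8 = 1)
  pull out 2: (2/9) = +1  (since 9 mod 8 = 1)
  pull out 2: (2/9) = +1  (since 9 mod 8 = 1)
  (1/9) = 1
Product of signs = 1

1


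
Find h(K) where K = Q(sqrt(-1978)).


K = Q(sqrt(-1978)). d mod 4 = 2, so D = disc(K) = 4d = -7912
h(K) equals the number of primitive reduced positive-definite forms (a, b, c) = a*x^2 + b*x*y + c*y^2 with b^2 - 4ac = D,
where reduced means |b| <= a <= c, with b >= 0 whenever |b| = a or a = c, and primitive means gcd(a, b, c) = 1.
Reduced forces 3a^2 <= |D| = 7912, so 1 <= a <= 51; b must have the parity of D, and c = (b^2 - D)/(4a) must be an integer >= a.
Enumerate a = 1..51, b in [-a, a]:
  a=1: (1, 0, 1978)  [1]
  a=2: (2, 0, 989)  [1]
  a=3..18: none
  a=19: (19, -12, 106), (19, 12, 106)  [2]
  a=20..22: none
  a=23: (23, 0, 86)  [1]
  a=24..28: none
  a=29: (29, -18, 71), (29, 18, 71)  [2]
  a=30..37: none
  a=38: (38, -12, 53), (38, 12, 53)  [2]
  a=39..40: none
  a=41: (41, -40, 58), (41, 40, 58)  [2]
  a=42: none
  a=43: (43, 0, 46)  [1]
  a=44..51: none
Total reduced forms: 1 + 1 + 2 + 1 + 2 + 2 + 2 + 1 = 12
h = 12

12


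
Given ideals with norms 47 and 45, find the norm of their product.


N(IJ) = N(I) * N(J)
= 47 * 45
= 2115

2115


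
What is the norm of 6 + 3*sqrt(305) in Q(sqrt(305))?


N(a + b*sqrt(d)) = a^2 - d*b^2
= (6)^2 - (305)*(3)^2
= 36 - 2745
= -2709

-2709


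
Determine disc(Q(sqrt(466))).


For K = Q(sqrt(d)) with d squarefree: disc(K) = d if d = 1 mod 4, and disc(K) = 4d if d = 2 or 3 mod 4.
Here d = 466, and d mod 4 = 2.
d = 2 mod 4, not 1 (O_K = Z[sqrt(d)]), so disc(K) = 4d = 4 * (466) = 1864

1864


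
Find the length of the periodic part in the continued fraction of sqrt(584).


Run the CF algorithm for sqrt(584).
a_0 = floor(sqrt(584)) = 24; set m_0=0, q_0=1.
Recurrence: m' = q*a - m,  q' = (d - m'^2)/q,  a' = floor((a_0 + m')/q').
  step 1: m=24, q=8, a=6
  step 2: m=24, q=1, a=48
a_2 = 2*a_0 = 48, so the period closes here.
sqrt(584) = [24; 6, 48]
Period length = 2

2


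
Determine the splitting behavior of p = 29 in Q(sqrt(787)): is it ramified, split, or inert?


K = Q(sqrt(787)). Since d mod 4 = 3, disc(K) = 3148.
Check p | disc: 3148 mod 29 = 16.
p does not divide disc. Compute Legendre symbol (d/p):
4^((29-1)/2) mod 29 = 1
(d/p) = 1, so p splits: (p) = P*P' with e=1, f=1, g=2.
Therefore p is split.

split


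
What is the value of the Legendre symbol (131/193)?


p = 193 is prime, so compute (131/193) with the reciprocity algorithm (Jacobi-symbol steps: pull out 2s via (2/n), flip via reciprocity, reduce):
  reciprocity: (131/193) -> +(193/131)
  reduce: (62/131)
  pull out 2: (2/131) = -1  (since 131 mod 8 = 3)
  reciprocity: (31/131) -> -(131/31)
  reduce: (7/31)
  reciprocity: (7/31) -> -(31/7)
  reduce: (3/7)
  reciprocity: (3/7) -> -(7/3)
  reduce: (1/3)
  (1/3) = 1
Product of signs = 1
(131/193) = 1

1


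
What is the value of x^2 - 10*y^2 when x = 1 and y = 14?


x^2 - d*y^2
= 1^2 - 10*14^2
= 1 - 1960
= -1959

-1959


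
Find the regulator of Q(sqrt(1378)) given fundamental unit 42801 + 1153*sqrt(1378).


epsilon = 42801 + 1153*sqrt(1378)
= 85602.0000
R = ln(85602.0000)
= 11.3575

11.3575


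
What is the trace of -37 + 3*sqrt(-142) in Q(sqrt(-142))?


Tr(a + b*sqrt(d)) = (a + b*sqrt(d)) + (a - b*sqrt(d)) = 2a
= 2 * (-37)
= -74

-74


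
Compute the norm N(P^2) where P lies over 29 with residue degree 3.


N(P^a) = p^(a*f)
= 29^(2*3)
= 29^6
= 594823321

594823321


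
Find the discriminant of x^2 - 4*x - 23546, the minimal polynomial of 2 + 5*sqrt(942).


The element 2 + 5*sqrt(942) has minimal polynomial:
x^2 - 4*x - 23546
Discriminant = (-4)^2 - 4*(-23546)
= 16 + 94184
= 94200

94200


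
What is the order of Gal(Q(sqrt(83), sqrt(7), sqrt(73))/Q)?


The 3 square roots of distinct primes are multiplicatively independent over Q,
so [K:Q] = 2^3 and Gal(K/Q) is isomorphic to (Z/2Z)^3.
|Gal| = 2^3 = 8

8


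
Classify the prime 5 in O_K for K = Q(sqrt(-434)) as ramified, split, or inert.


K = Q(sqrt(-434)). Since d mod 4 = 2, disc(K) = -1736.
Check p | disc: -1736 mod 5 = 4.
p does not divide disc. Compute Legendre symbol (d/p):
1^((5-1)/2) mod 5 = 1
(d/p) = 1, so p splits: (p) = P*P' with e=1, f=1, g=2.
Therefore p is split.

split


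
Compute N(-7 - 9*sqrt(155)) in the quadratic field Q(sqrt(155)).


N(a + b*sqrt(d)) = a^2 - d*b^2
= (-7)^2 - (155)*(-9)^2
= 49 - 12555
= -12506

-12506


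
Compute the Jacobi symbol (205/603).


Compute (205/603) via quadratic reciprocity:
  reciprocity: (205/603) -> +(603/205)
  reduce: (193/205)
  reciprocity: (193/205) -> +(205/193)
  reduce: (12/193)
  pull out 2: (2/193) = +1  (since 193 mod 8 = 1)
  pull out 2: (2/193) = +1  (since 193 mod 8 = 1)
  reciprocity: (3/193) -> +(193/3)
  reduce: (1/3)
  (1/3) = 1
Product of signs = 1

1


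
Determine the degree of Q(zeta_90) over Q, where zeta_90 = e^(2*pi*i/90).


The degree equals Euler's totient phi(90).
90 = 2 * 3^2 * 5
phi(90) = 24

24


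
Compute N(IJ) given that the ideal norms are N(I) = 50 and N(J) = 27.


N(IJ) = N(I) * N(J)
= 50 * 27
= 1350

1350


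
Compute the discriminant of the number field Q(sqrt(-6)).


For K = Q(sqrt(d)) with d squarefree: disc(K) = d if d = 1 mod 4, and disc(K) = 4d if d = 2 or 3 mod 4.
Here d = -6, and d mod 4 = 2.
d = 2 mod 4, not 1 (O_K = Z[sqrt(d)]), so disc(K) = 4d = 4 * (-6) = -24

-24


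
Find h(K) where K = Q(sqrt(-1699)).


K = Q(sqrt(-1699)). d mod 4 = 1, so D = disc(K) = d = -1699
h(K) equals the number of primitive reduced positive-definite forms (a, b, c) = a*x^2 + b*x*y + c*y^2 with b^2 - 4ac = D,
where reduced means |b| <= a <= c, with b >= 0 whenever |b| = a or a = c, and primitive means gcd(a, b, c) = 1.
Reduced forces 3a^2 <= |D| = 1699, so 1 <= a <= 23; b must have the parity of D, and c = (b^2 - D)/(4a) must be an integer >= a.
Enumerate a = 1..23, b in [-a, a]:
  a=1: (1, 1, 425)  [1]
  a=2..4: none
  a=5: (5, -1, 85), (5, 1, 85)  [2]
  a=6: none
  a=7: (7, -3, 61), (7, 3, 61)  [2]
  a=8..12: none
  a=13: (13, -11, 35), (13, 11, 35)  [2]
  a=14..16: none
  a=17: (17, -1, 25), (17, 1, 25)  [2]
  a=18: none
  a=19: (19, -7, 23), (19, 7, 23)  [2]
  a=20..23: none
Total reduced forms: 1 + 2 + 2 + 2 + 2 + 2 = 11
h = 11

11


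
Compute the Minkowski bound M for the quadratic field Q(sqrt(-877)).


d = -877, d mod 4 = 3, so disc(K) = 4d = -3508; |disc(K)| = 3508
Imaginary quadratic field, so n = 2, s = r2 = 1, r1 = 0
M = (n!/n^n) * (4/pi)^s * sqrt(|disc(K)|) = (2!/2^2) * (4/pi)^1 * sqrt(3508)
= 0.5 * 1.273240 * 59.228372
= 37.7060

37.7060


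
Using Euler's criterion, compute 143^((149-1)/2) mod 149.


p = 149 is prime and the exponent is (p-1)/2 = 74, so by Euler's criterion 143^74 = (143/149) = +1 or -1 mod 149.
Compute by square-and-multiply:
  74 = 64 + 8 + 2 (binary 1001010)
  Repeated squaring mod 149: 143^1 = 143, 143^2 = 36, 143^4 = 104, 143^8 = 88, 143^16 = 145, 143^32 = 16, 143^64 = 107
  143^74 = 143^64 * 143^8 * 143^2 = 107 * 88 * 36 mod 149
    107 * 88 = 9416 = 29 mod 149
    29 * 36 = 1044 = 1 mod 149
  143^74 = 1 mod 149
Result 1: 143 is a quadratic residue mod 149.
143^74 mod 149 = 1

1


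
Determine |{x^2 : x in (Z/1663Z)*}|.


For prime p, the number of non-zero quadratic residues is (p-1)/2.
= (1663-1)/2
= 831

831


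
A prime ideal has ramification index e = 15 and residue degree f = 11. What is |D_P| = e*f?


|D_P| = e * f
= 15 * 11
= 165

165


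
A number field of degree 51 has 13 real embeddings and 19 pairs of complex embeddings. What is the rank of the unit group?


By Dirichlet's unit theorem:
rank = r1 + r2 - 1
= 13 + 19 - 1
= 31

31


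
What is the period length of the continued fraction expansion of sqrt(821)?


Run the CF algorithm for sqrt(821).
a_0 = floor(sqrt(821)) = 28; set m_0=0, q_0=1.
Recurrence: m' = q*a - m,  q' = (d - m'^2)/q,  a' = floor((a_0 + m')/q').
  step 1: m=28, q=37, a=1
  step 2: m=9, q=20, a=1
  step 3: m=11, q=35, a=1
  step 4: m=24, q=7, a=7
  step 5: m=25, q=28, a=1
  step 6: m=3, q=29, a=1
  step 7: m=26, q=5, a=10
  step 8: m=24, q=49, a=1
  step 9: m=25, q=4, a=13
  step 10: m=27, q=23, a=2
  step 11: m=19, q=20, a=2
  step 12: m=21, q=19, a=2
  step 13: m=17, q=28, a=1
  step 14: m=11, q=25, a=1
  step 15: m=14, q=25, a=1
  step 16: m=11, q=28, a=1
  step 17: m=17, q=19, a=2
  step 18: m=21, q=20, a=2
  step 19: m=19, q=23, a=2
  step 20: m=27, q=4, a=13
  step 21: m=25, q=49, a=1
  step 22: m=24, q=5, a=10
  step 23: m=26, q=29, a=1
  step 24: m=3, q=28, a=1
  step 25: m=25, q=7, a=7
  step 26: m=24, q=35, a=1
  step 27: m=11, q=20, a=1
  step 28: m=9, q=37, a=1
  step 29: m=28, q=1, a=56
a_29 = 2*a_0 = 56, so the period closes here.
sqrt(821) = [28; 1, 1, 1, 7, 1, 1, 10, 1, 13, 2, 2, 2, 1, 1, 1, 1, 2, 2, 2, 13, 1, 10, 1, 1, 7, 1, 1, 1, 56]
Period length = 29

29


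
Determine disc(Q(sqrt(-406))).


For K = Q(sqrt(d)) with d squarefree: disc(K) = d if d = 1 mod 4, and disc(K) = 4d if d = 2 or 3 mod 4.
Here d = -406, and d mod 4 = 2.
d = 2 mod 4, not 1 (O_K = Z[sqrt(d)]), so disc(K) = 4d = 4 * (-406) = -1624

-1624


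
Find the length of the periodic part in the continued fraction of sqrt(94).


Run the CF algorithm for sqrt(94).
a_0 = floor(sqrt(94)) = 9; set m_0=0, q_0=1.
Recurrence: m' = q*a - m,  q' = (d - m'^2)/q,  a' = floor((a_0 + m')/q').
  step 1: m=9, q=13, a=1
  step 2: m=4, q=6, a=2
  step 3: m=8, q=5, a=3
  step 4: m=7, q=9, a=1
  step 5: m=2, q=10, a=1
  step 6: m=8, q=3, a=5
  step 7: m=7, q=15, a=1
  step 8: m=8, q=2, a=8
  step 9: m=8, q=15, a=1
  step 10: m=7, q=3, a=5
  step 11: m=8, q=10, a=1
  step 12: m=2, q=9, a=1
  step 13: m=7, q=5, a=3
  step 14: m=8, q=6, a=2
  step 15: m=4, q=13, a=1
  step 16: m=9, q=1, a=18
a_16 = 2*a_0 = 18, so the period closes here.
sqrt(94) = [9; 1, 2, 3, 1, 1, 5, 1, 8, 1, 5, 1, 1, 3, 2, 1, 18]
Period length = 16

16


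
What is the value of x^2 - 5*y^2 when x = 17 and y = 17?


x^2 - d*y^2
= 17^2 - 5*17^2
= 289 - 1445
= -1156

-1156


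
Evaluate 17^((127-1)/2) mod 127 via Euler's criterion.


p = 127 is prime and the exponent is (p-1)/2 = 63, so by Euler's criterion 17^63 = (17/127) = +1 or -1 mod 127.
Compute by square-and-multiply:
  63 = 32 + 16 + 8 + 4 + 2 + 1 (binary 111111)
  Repeated squaring mod 127: 17^1 = 17, 17^2 = 35, 17^4 = 82, 17^8 = 120, 17^16 = 49, 17^32 = 115
  17^63 = 17^32 * 17^16 * 17^8 * 17^4 * 17^2 * 17^1 = 115 * 49 * 120 * 82 * 35 * 17 mod 127
    115 * 49 = 5635 = 47 mod 127
    47 * 120 = 5640 = 52 mod 127
    52 * 82 = 4264 = 73 mod 127
    73 * 35 = 2555 = 15 mod 127
    15 * 17 = 255 = 1 mod 127
  17^63 = 1 mod 127
Result 1: 17 is a quadratic residue mod 127.
17^63 mod 127 = 1

1


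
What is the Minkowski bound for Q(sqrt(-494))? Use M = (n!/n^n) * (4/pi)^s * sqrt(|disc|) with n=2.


d = -494, d mod 4 = 2, so disc(K) = 4d = -1976; |disc(K)| = 1976
Imaginary quadratic field, so n = 2, s = r2 = 1, r1 = 0
M = (n!/n^n) * (4/pi)^s * sqrt(|disc(K)|) = (2!/2^2) * (4/pi)^1 * sqrt(1976)
= 0.5 * 1.273240 * 44.452222
= 28.2992

28.2992


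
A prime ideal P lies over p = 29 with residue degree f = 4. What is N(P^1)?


N(P^a) = p^(a*f)
= 29^(1*4)
= 29^4
= 707281

707281


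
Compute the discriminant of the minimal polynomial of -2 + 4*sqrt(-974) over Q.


The element -2 + 4*sqrt(-974) has minimal polynomial:
x^2 + 4*x + 15588
Discriminant = (4)^2 - 4*(15588)
= 16 - 62352
= -62336

-62336


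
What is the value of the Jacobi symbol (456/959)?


Compute (456/959) via quadratic reciprocity:
  pull out 2: (2/959) = +1  (since 959 mod 8 = 7)
  pull out 2: (2/959) = +1  (since 959 mod 8 = 7)
  pull out 2: (2/959) = +1  (since 959 mod 8 = 7)
  reciprocity: (57/959) -> +(959/57)
  reduce: (47/57)
  reciprocity: (47/57) -> +(57/47)
  reduce: (10/47)
  pull out 2: (2/47) = +1  (since 47 mod 8 = 7)
  reciprocity: (5/47) -> +(47/5)
  reduce: (2/5)
  pull out 2: (2/5) = -1  (since 5 mod 8 = 5)
  (1/5) = 1
Product of signs = -1

-1


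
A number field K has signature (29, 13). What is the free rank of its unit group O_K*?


By Dirichlet's unit theorem:
rank = r1 + r2 - 1
= 29 + 13 - 1
= 41

41


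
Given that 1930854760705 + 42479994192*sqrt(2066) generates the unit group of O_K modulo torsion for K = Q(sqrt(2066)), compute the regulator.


epsilon = 1930854760705 + 42479994192*sqrt(2066)
= 3.8617e+12
R = ln(3.8617e+12)
= 28.9821

28.9821


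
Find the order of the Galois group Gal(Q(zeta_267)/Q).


|Gal(Q(zeta_267)/Q)| = phi(267)
= 176

176


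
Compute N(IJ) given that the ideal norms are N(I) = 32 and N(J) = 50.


N(IJ) = N(I) * N(J)
= 32 * 50
= 1600

1600


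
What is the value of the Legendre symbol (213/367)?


p = 367 is prime, so compute (213/367) with the reciprocity algorithm (Jacobi-symbol steps: pull out 2s via (2/n), flip via reciprocity, reduce):
  reciprocity: (213/367) -> +(367/213)
  reduce: (154/213)
  pull out 2: (2/213) = -1  (since 213 mod 8 = 5)
  reciprocity: (77/213) -> +(213/77)
  reduce: (59/77)
  reciprocity: (59/77) -> +(77/59)
  reduce: (18/59)
  pull out 2: (2/59) = -1  (since 59 mod 8 = 3)
  reciprocity: (9/59) -> +(59/9)
  reduce: (5/9)
  reciprocity: (5/9) -> +(9/5)
  reduce: (4/5)
  pull out 2: (2/5) = -1  (since 5 mod 8 = 5)
  pull out 2: (2/5) = -1  (since 5 mod 8 = 5)
  (1/5) = 1
Product of signs = 1
(213/367) = 1

1


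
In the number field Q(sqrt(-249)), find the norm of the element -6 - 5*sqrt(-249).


N(a + b*sqrt(d)) = a^2 - d*b^2
= (-6)^2 - (-249)*(-5)^2
= 36 + 6225
= 6261

6261


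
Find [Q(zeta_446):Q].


The degree equals Euler's totient phi(446).
446 = 2 * 223
phi(446) = 222

222


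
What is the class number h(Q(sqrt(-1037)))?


K = Q(sqrt(-1037)). d mod 4 = 3, so D = disc(K) = 4d = -4148
h(K) equals the number of primitive reduced positive-definite forms (a, b, c) = a*x^2 + b*x*y + c*y^2 with b^2 - 4ac = D,
where reduced means |b| <= a <= c, with b >= 0 whenever |b| = a or a = c, and primitive means gcd(a, b, c) = 1.
Reduced forces 3a^2 <= |D| = 4148, so 1 <= a <= 37; b must have the parity of D, and c = (b^2 - D)/(4a) must be an integer >= a.
Enumerate a = 1..37, b in [-a, a]:
  a=1: (1, 0, 1037)  [1]
  a=2: (2, 2, 519)  [1]
  a=3: (3, -2, 346), (3, 2, 346)  [2]
  a=4..5: none
  a=6: (6, -2, 173), (6, 2, 173)  [2]
  a=7..8: none
  a=9: (9, -8, 117), (9, 8, 117)  [2]
  a=10..12: none
  a=13: (13, -8, 81), (13, 8, 81)  [2]
  a=14..16: none
  a=17: (17, 0, 61)  [1]
  a=18: (18, -10, 59), (18, 10, 59)  [2]
  a=19..25: none
  a=26: (26, -18, 43), (26, 18, 43)  [2]
  a=27: (27, -8, 39), (27, 8, 39)  [2]
  a=28: none
  a=29: (29, -12, 37), (29, 12, 37)  [2]
  a=30..33: none
  a=34: (34, 34, 39)  [1]
  a=35..37: none
Total reduced forms: 1 + 1 + 2 + 2 + 2 + 2 + 1 + 2 + 2 + 2 + 2 + 1 = 20
h = 20

20


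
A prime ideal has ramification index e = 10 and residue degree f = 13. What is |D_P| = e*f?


|D_P| = e * f
= 10 * 13
= 130

130


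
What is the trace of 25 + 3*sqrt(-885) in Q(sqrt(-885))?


Tr(a + b*sqrt(d)) = (a + b*sqrt(d)) + (a - b*sqrt(d)) = 2a
= 2 * (25)
= 50

50


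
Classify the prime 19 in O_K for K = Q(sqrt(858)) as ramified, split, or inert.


K = Q(sqrt(858)). Since d mod 4 = 2, disc(K) = 3432.
Check p | disc: 3432 mod 19 = 12.
p does not divide disc. Compute Legendre symbol (d/p):
3^((19-1)/2) mod 19 = -1
(d/p) = -1, so p is inert: (p) stays prime with e=1, f=2, g=1.
Therefore p is inert.

inert


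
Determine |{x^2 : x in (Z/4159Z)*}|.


For prime p, the number of non-zero quadratic residues is (p-1)/2.
= (4159-1)/2
= 2079

2079


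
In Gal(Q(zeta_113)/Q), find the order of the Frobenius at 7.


The Frobenius at p in Gal(Q(zeta_n)/Q) = (Z/nZ)* is the class of p, so its order is ord_113(7), the smallest k >= 1 with 7^k = 1 mod 113.
n = 113 = 113, phi(113) = 112; the order divides phi(n).
Divisors of 112: 1, 2, 4, 7, 8, 14, 16, 28, 56, 112
Repeated squaring mod 113: 7^1 = 7, 7^2 = 49, 7^4 = 28, 7^8 = 106, 7^16 = 49, 7^32 = 28, 7^64 = 106
Test divisors in increasing order:
  k=1: 7^1 = 7 mod 113
  k=2: 7^2 = 49 mod 113
  k=4: 7^4 = 28 mod 113
  k=7: 7^7 = 28 * 49 * 7 = 112 mod 113
  k=8: 7^8 = 106 mod 113
  k=14: 7^14 = 106 * 28 * 49 = 1 mod 113  <- first divisor giving 1
Order = 14

14


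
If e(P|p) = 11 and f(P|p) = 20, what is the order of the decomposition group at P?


|D_P| = e * f
= 11 * 20
= 220

220


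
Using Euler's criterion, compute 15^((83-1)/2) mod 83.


p = 83 is prime and the exponent is (p-1)/2 = 41, so by Euler's criterion 15^41 = (15/83) = +1 or -1 mod 83.
Compute by square-and-multiply:
  41 = 32 + 8 + 1 (binary 101001)
  Repeated squaring mod 83: 15^1 = 15, 15^2 = 59, 15^4 = 78, 15^8 = 25, 15^16 = 44, 15^32 = 27
  15^41 = 15^32 * 15^8 * 15^1 = 27 * 25 * 15 mod 83
    27 * 25 = 675 = 11 mod 83
    11 * 15 = 165 = 82 mod 83
  15^41 = 82 mod 83
Result 82 = p - 1 = -1 mod 83: 15 is a quadratic non-residue mod 83. As a residue in [0, p-1] the value is 82.
15^41 mod 83 = 82

82


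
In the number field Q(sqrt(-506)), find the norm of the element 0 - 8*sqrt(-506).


N(a + b*sqrt(d)) = a^2 - d*b^2
= (0)^2 - (-506)*(-8)^2
= 0 + 32384
= 32384

32384


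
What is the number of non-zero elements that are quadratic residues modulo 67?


For prime p, the number of non-zero quadratic residues is (p-1)/2.
= (67-1)/2
= 33

33


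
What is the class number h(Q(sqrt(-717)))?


K = Q(sqrt(-717)). d mod 4 = 3, so D = disc(K) = 4d = -2868
h(K) equals the number of primitive reduced positive-definite forms (a, b, c) = a*x^2 + b*x*y + c*y^2 with b^2 - 4ac = D,
where reduced means |b| <= a <= c, with b >= 0 whenever |b| = a or a = c, and primitive means gcd(a, b, c) = 1.
Reduced forces 3a^2 <= |D| = 2868, so 1 <= a <= 30; b must have the parity of D, and c = (b^2 - D)/(4a) must be an integer >= a.
Enumerate a = 1..30, b in [-a, a]:
  a=1: (1, 0, 717)  [1]
  a=2: (2, 2, 359)  [1]
  a=3: (3, 0, 239)  [1]
  a=4..5: none
  a=6: (6, 6, 121)  [1]
  a=7: (7, -4, 103), (7, 4, 103)  [2]
  a=8..10: none
  a=11: (11, -6, 66), (11, 6, 66)  [2]
  a=12..13: none
  a=14: (14, -10, 53), (14, 10, 53)  [2]
  a=15..18: none
  a=19: (19, -18, 42), (19, 18, 42)  [2]
  a=20: none
  a=21: (21, -18, 38), (21, 18, 38)  [2]
  a=22: (22, -6, 33), (22, 6, 33)  [2]
  a=23..30: none
Total reduced forms: 1 + 1 + 1 + 1 + 2 + 2 + 2 + 2 + 2 + 2 = 16
h = 16

16


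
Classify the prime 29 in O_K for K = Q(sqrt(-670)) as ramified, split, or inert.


K = Q(sqrt(-670)). Since d mod 4 = 2, disc(K) = -2680.
Check p | disc: -2680 mod 29 = 17.
p does not divide disc. Compute Legendre symbol (d/p):
26^((29-1)/2) mod 29 = -1
(d/p) = -1, so p is inert: (p) stays prime with e=1, f=2, g=1.
Therefore p is inert.

inert


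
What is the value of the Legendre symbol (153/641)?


p = 641 is prime, so compute (153/641) with the reciprocity algorithm (Jacobi-symbol steps: pull out 2s via (2/n), flip via reciprocity, reduce):
  reciprocity: (153/641) -> +(641/153)
  reduce: (29/153)
  reciprocity: (29/153) -> +(153/29)
  reduce: (8/29)
  pull out 2: (2/29) = -1  (since 29 mod 8 = 5)
  pull out 2: (2/29) = -1  (since 29 mod 8 = 5)
  pull out 2: (2/29) = -1  (since 29 mod 8 = 5)
  (1/29) = 1
Product of signs = -1
(153/641) = -1

-1


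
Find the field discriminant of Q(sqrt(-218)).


For K = Q(sqrt(d)) with d squarefree: disc(K) = d if d = 1 mod 4, and disc(K) = 4d if d = 2 or 3 mod 4.
Here d = -218, and d mod 4 = 2.
d = 2 mod 4, not 1 (O_K = Z[sqrt(d)]), so disc(K) = 4d = 4 * (-218) = -872

-872


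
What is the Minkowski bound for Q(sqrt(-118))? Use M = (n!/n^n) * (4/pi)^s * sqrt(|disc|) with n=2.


d = -118, d mod 4 = 2, so disc(K) = 4d = -472; |disc(K)| = 472
Imaginary quadratic field, so n = 2, s = r2 = 1, r1 = 0
M = (n!/n^n) * (4/pi)^s * sqrt(|disc(K)|) = (2!/2^2) * (4/pi)^1 * sqrt(472)
= 0.5 * 1.273240 * 21.725561
= 13.8309

13.8309


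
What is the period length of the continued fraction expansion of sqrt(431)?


Run the CF algorithm for sqrt(431).
a_0 = floor(sqrt(431)) = 20; set m_0=0, q_0=1.
Recurrence: m' = q*a - m,  q' = (d - m'^2)/q,  a' = floor((a_0 + m')/q').
  step 1: m=20, q=31, a=1
  step 2: m=11, q=10, a=3
  step 3: m=19, q=7, a=5
  step 4: m=16, q=25, a=1
  step 5: m=9, q=14, a=2
  step 6: m=19, q=5, a=7
  step 7: m=16, q=35, a=1
  step 8: m=19, q=2, a=19
  step 9: m=19, q=35, a=1
  step 10: m=16, q=5, a=7
  step 11: m=19, q=14, a=2
  step 12: m=9, q=25, a=1
  step 13: m=16, q=7, a=5
  step 14: m=19, q=10, a=3
  step 15: m=11, q=31, a=1
  step 16: m=20, q=1, a=40
a_16 = 2*a_0 = 40, so the period closes here.
sqrt(431) = [20; 1, 3, 5, 1, 2, 7, 1, 19, 1, 7, 2, 1, 5, 3, 1, 40]
Period length = 16

16


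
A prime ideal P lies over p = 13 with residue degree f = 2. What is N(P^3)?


N(P^a) = p^(a*f)
= 13^(3*2)
= 13^6
= 4826809

4826809


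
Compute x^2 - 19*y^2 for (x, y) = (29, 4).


x^2 - d*y^2
= 29^2 - 19*4^2
= 841 - 304
= 537

537


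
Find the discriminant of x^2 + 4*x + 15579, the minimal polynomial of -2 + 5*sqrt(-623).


The element -2 + 5*sqrt(-623) has minimal polynomial:
x^2 + 4*x + 15579
Discriminant = (4)^2 - 4*(15579)
= 16 - 62316
= -62300

-62300


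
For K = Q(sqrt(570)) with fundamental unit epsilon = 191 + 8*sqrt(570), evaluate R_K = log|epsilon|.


epsilon = 191 + 8*sqrt(570)
= 381.9974
R = ln(381.9974)
= 5.9454

5.9454


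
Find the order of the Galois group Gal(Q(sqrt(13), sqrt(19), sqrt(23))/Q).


The 3 square roots of distinct primes are multiplicatively independent over Q,
so [K:Q] = 2^3 and Gal(K/Q) is isomorphic to (Z/2Z)^3.
|Gal| = 2^3 = 8

8


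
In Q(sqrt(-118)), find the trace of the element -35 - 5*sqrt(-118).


Tr(a + b*sqrt(d)) = (a + b*sqrt(d)) + (a - b*sqrt(d)) = 2a
= 2 * (-35)
= -70

-70


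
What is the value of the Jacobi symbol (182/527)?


Compute (182/527) via quadratic reciprocity:
  pull out 2: (2/527) = +1  (since 527 mod 8 = 7)
  reciprocity: (91/527) -> -(527/91)
  reduce: (72/91)
  pull out 2: (2/91) = -1  (since 91 mod 8 = 3)
  pull out 2: (2/91) = -1  (since 91 mod 8 = 3)
  pull out 2: (2/91) = -1  (since 91 mod 8 = 3)
  reciprocity: (9/91) -> +(91/9)
  reduce: (1/9)
  (1/9) = 1
Product of signs = 1

1


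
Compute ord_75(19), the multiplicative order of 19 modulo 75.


We want ord_75(19), the smallest k >= 1 with 19^k = 1 mod 75.
n = 75 = 3 * 5^2, phi(75) = 40; the order divides phi(n).
Divisors of 40: 1, 2, 4, 5, 8, 10, 20, 40
Repeated squaring mod 75: 19^1 = 19, 19^2 = 61, 19^4 = 46, 19^8 = 16, 19^16 = 31, 19^32 = 61
Test divisors in increasing order:
  k=1: 19^1 = 19 mod 75
  k=2: 19^2 = 61 mod 75
  k=4: 19^4 = 46 mod 75
  k=5: 19^5 = 46 * 19 = 49 mod 75
  k=8: 19^8 = 16 mod 75
  k=10: 19^10 = 16 * 61 = 1 mod 75  <- first divisor giving 1
Order = 10

10


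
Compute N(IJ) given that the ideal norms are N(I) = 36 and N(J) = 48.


N(IJ) = N(I) * N(J)
= 36 * 48
= 1728

1728


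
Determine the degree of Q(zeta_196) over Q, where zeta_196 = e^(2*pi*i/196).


The degree equals Euler's totient phi(196).
196 = 2^2 * 7^2
phi(196) = 84

84


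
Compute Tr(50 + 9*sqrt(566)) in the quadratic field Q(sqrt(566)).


Tr(a + b*sqrt(d)) = (a + b*sqrt(d)) + (a - b*sqrt(d)) = 2a
= 2 * (50)
= 100

100


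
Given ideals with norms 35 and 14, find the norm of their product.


N(IJ) = N(I) * N(J)
= 35 * 14
= 490

490


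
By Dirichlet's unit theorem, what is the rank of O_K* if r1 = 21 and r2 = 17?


By Dirichlet's unit theorem:
rank = r1 + r2 - 1
= 21 + 17 - 1
= 37

37


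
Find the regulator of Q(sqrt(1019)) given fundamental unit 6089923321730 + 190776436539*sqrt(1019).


epsilon = 6089923321730 + 190776436539*sqrt(1019)
= 1.2180e+13
R = ln(1.2180e+13)
= 30.1308

30.1308


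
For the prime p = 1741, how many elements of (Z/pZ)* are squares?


For prime p, the number of non-zero quadratic residues is (p-1)/2.
= (1741-1)/2
= 870

870


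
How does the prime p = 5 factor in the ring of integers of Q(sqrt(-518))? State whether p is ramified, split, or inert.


K = Q(sqrt(-518)). Since d mod 4 = 2, disc(K) = -2072.
Check p | disc: -2072 mod 5 = 3.
p does not divide disc. Compute Legendre symbol (d/p):
2^((5-1)/2) mod 5 = -1
(d/p) = -1, so p is inert: (p) stays prime with e=1, f=2, g=1.
Therefore p is inert.

inert


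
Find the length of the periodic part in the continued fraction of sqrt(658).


Run the CF algorithm for sqrt(658).
a_0 = floor(sqrt(658)) = 25; set m_0=0, q_0=1.
Recurrence: m' = q*a - m,  q' = (d - m'^2)/q,  a' = floor((a_0 + m')/q').
  step 1: m=25, q=33, a=1
  step 2: m=8, q=18, a=1
  step 3: m=10, q=31, a=1
  step 4: m=21, q=7, a=6
  step 5: m=21, q=31, a=1
  step 6: m=10, q=18, a=1
  step 7: m=8, q=33, a=1
  step 8: m=25, q=1, a=50
a_8 = 2*a_0 = 50, so the period closes here.
sqrt(658) = [25; 1, 1, 1, 6, 1, 1, 1, 50]
Period length = 8

8


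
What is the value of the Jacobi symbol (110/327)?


Compute (110/327) via quadratic reciprocity:
  pull out 2: (2/327) = +1  (since 327 mod 8 = 7)
  reciprocity: (55/327) -> -(327/55)
  reduce: (52/55)
  pull out 2: (2/55) = +1  (since 55 mod 8 = 7)
  pull out 2: (2/55) = +1  (since 55 mod 8 = 7)
  reciprocity: (13/55) -> +(55/13)
  reduce: (3/13)
  reciprocity: (3/13) -> +(13/3)
  reduce: (1/3)
  (1/3) = 1
Product of signs = -1

-1


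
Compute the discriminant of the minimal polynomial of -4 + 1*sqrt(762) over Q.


The element -4 + 1*sqrt(762) has minimal polynomial:
x^2 + 8*x - 746
Discriminant = (8)^2 - 4*(-746)
= 64 + 2984
= 3048

3048


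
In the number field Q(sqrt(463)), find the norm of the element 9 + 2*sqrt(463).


N(a + b*sqrt(d)) = a^2 - d*b^2
= (9)^2 - (463)*(2)^2
= 81 - 1852
= -1771

-1771


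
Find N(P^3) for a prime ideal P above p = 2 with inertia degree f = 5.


N(P^a) = p^(a*f)
= 2^(3*5)
= 2^15
= 32768

32768


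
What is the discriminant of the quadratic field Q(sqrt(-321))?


For K = Q(sqrt(d)) with d squarefree: disc(K) = d if d = 1 mod 4, and disc(K) = 4d if d = 2 or 3 mod 4.
Here d = -321, and d mod 4 = 3.
d = 3 mod 4, not 1 (O_K = Z[sqrt(d)]), so disc(K) = 4d = 4 * (-321) = -1284

-1284


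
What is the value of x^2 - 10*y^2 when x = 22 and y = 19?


x^2 - d*y^2
= 22^2 - 10*19^2
= 484 - 3610
= -3126

-3126


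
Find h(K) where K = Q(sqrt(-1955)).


K = Q(sqrt(-1955)). d mod 4 = 1, so D = disc(K) = d = -1955
h(K) equals the number of primitive reduced positive-definite forms (a, b, c) = a*x^2 + b*x*y + c*y^2 with b^2 - 4ac = D,
where reduced means |b| <= a <= c, with b >= 0 whenever |b| = a or a = c, and primitive means gcd(a, b, c) = 1.
Reduced forces 3a^2 <= |D| = 1955, so 1 <= a <= 25; b must have the parity of D, and c = (b^2 - D)/(4a) must be an integer >= a.
Enumerate a = 1..25, b in [-a, a]:
  a=1: (1, 1, 489)  [1]
  a=2: none
  a=3: (3, -1, 163), (3, 1, 163)  [2]
  a=4: none
  a=5: (5, 5, 99)  [1]
  a=6..8: none
  a=9: (9, -5, 55), (9, 5, 55)  [2]
  a=10: none
  a=11: (11, -5, 45), (11, 5, 45)  [2]
  a=12..14: none
  a=15: (15, -5, 33), (15, 5, 33)  [2]
  a=16: none
  a=17: (17, 17, 33)  [1]
  a=18..22: none
  a=23: (23, 23, 27)  [1]
  a=24..25: none
Total reduced forms: 1 + 2 + 1 + 2 + 2 + 2 + 1 + 1 = 12
h = 12

12


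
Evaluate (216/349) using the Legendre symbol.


p = 349 is prime, so compute (216/349) with the reciprocity algorithm (Jacobi-symbol steps: pull out 2s via (2/n), flip via reciprocity, reduce):
  pull out 2: (2/349) = -1  (since 349 mod 8 = 5)
  pull out 2: (2/349) = -1  (since 349 mod 8 = 5)
  pull out 2: (2/349) = -1  (since 349 mod 8 = 5)
  reciprocity: (27/349) -> +(349/27)
  reduce: (25/27)
  reciprocity: (25/27) -> +(27/25)
  reduce: (2/25)
  pull out 2: (2/25) = +1  (since 25 mod 8 = 1)
  (1/25) = 1
Product of signs = -1
(216/349) = -1

-1


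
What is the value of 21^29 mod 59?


p = 59 is prime and the exponent is (p-1)/2 = 29, so by Euler's criterion 21^29 = (21/59) = +1 or -1 mod 59.
Compute by square-and-multiply:
  29 = 16 + 8 + 4 + 1 (binary 11101)
  Repeated squaring mod 59: 21^1 = 21, 21^2 = 28, 21^4 = 17, 21^8 = 53, 21^16 = 36
  21^29 = 21^16 * 21^8 * 21^4 * 21^1 = 36 * 53 * 17 * 21 mod 59
    36 * 53 = 1908 = 20 mod 59
    20 * 17 = 340 = 45 mod 59
    45 * 21 = 945 = 1 mod 59
  21^29 = 1 mod 59
Result 1: 21 is a quadratic residue mod 59.
21^29 mod 59 = 1

1


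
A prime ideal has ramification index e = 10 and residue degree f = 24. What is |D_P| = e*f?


|D_P| = e * f
= 10 * 24
= 240

240


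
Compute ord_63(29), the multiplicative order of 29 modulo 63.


We want ord_63(29), the smallest k >= 1 with 29^k = 1 mod 63.
n = 63 = 3^2 * 7, phi(63) = 36; the order divides phi(n).
Divisors of 36: 1, 2, 3, 4, 6, 9, 12, 18, 36
Repeated squaring mod 63: 29^1 = 29, 29^2 = 22, 29^4 = 43, 29^8 = 22, 29^16 = 43, 29^32 = 22
Test divisors in increasing order:
  k=1: 29^1 = 29 mod 63
  k=2: 29^2 = 22 mod 63
  k=3: 29^3 = 22 * 29 = 8 mod 63
  k=4: 29^4 = 43 mod 63
  k=6: 29^6 = 43 * 22 = 1 mod 63  <- first divisor giving 1
Order = 6

6


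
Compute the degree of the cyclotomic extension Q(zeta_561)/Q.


The degree equals Euler's totient phi(561).
561 = 3 * 11 * 17
phi(561) = 320

320


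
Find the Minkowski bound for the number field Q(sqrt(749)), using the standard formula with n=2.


d = 749, d mod 4 = 1, so disc(K) = d = 749; |disc(K)| = 749
Real quadratic field, so n = 2, s = r2 = 0, r1 = 2
M = (n!/n^n) * (4/pi)^s * sqrt(|disc(K)|) = (2!/2^2) * (4/pi)^0 * sqrt(749)
= 0.5 * 1.000000 * 27.367864
= 13.6839

13.6839


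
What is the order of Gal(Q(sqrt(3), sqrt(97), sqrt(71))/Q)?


The 3 square roots of distinct primes are multiplicatively independent over Q,
so [K:Q] = 2^3 and Gal(K/Q) is isomorphic to (Z/2Z)^3.
|Gal| = 2^3 = 8

8


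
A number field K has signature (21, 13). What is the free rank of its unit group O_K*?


By Dirichlet's unit theorem:
rank = r1 + r2 - 1
= 21 + 13 - 1
= 33

33


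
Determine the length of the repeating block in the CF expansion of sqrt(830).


Run the CF algorithm for sqrt(830).
a_0 = floor(sqrt(830)) = 28; set m_0=0, q_0=1.
Recurrence: m' = q*a - m,  q' = (d - m'^2)/q,  a' = floor((a_0 + m')/q').
  step 1: m=28, q=46, a=1
  step 2: m=18, q=11, a=4
  step 3: m=26, q=14, a=3
  step 4: m=16, q=41, a=1
  step 5: m=25, q=5, a=10
  step 6: m=25, q=41, a=1
  step 7: m=16, q=14, a=3
  step 8: m=26, q=11, a=4
  step 9: m=18, q=46, a=1
  step 10: m=28, q=1, a=56
a_10 = 2*a_0 = 56, so the period closes here.
sqrt(830) = [28; 1, 4, 3, 1, 10, 1, 3, 4, 1, 56]
Period length = 10

10


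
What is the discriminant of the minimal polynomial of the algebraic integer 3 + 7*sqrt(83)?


The element 3 + 7*sqrt(83) has minimal polynomial:
x^2 - 6*x - 4058
Discriminant = (-6)^2 - 4*(-4058)
= 36 + 16232
= 16268

16268


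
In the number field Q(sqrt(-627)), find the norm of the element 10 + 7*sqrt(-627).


N(a + b*sqrt(d)) = a^2 - d*b^2
= (10)^2 - (-627)*(7)^2
= 100 + 30723
= 30823

30823


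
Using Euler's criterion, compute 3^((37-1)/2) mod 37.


p = 37 is prime and the exponent is (p-1)/2 = 18, so by Euler's criterion 3^18 = (3/37) = +1 or -1 mod 37.
Compute by square-and-multiply:
  18 = 16 + 2 (binary 10010)
  Repeated squaring mod 37: 3^1 = 3, 3^2 = 9, 3^4 = 7, 3^8 = 12, 3^16 = 33
  3^18 = 3^16 * 3^2 = 33 * 9 mod 37
    33 * 9 = 297 = 1 mod 37
  3^18 = 1 mod 37
Result 1: 3 is a quadratic residue mod 37.
3^18 mod 37 = 1

1


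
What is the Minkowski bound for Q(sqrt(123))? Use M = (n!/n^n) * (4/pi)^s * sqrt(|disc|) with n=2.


d = 123, d mod 4 = 3, so disc(K) = 4d = 492; |disc(K)| = 492
Real quadratic field, so n = 2, s = r2 = 0, r1 = 2
M = (n!/n^n) * (4/pi)^s * sqrt(|disc(K)|) = (2!/2^2) * (4/pi)^0 * sqrt(492)
= 0.5 * 1.000000 * 22.181073
= 11.0905

11.0905


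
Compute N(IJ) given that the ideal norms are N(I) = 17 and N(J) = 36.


N(IJ) = N(I) * N(J)
= 17 * 36
= 612

612


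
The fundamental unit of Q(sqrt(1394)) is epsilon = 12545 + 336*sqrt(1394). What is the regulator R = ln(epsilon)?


epsilon = 12545 + 336*sqrt(1394)
= 25090.0000
R = ln(25090.0000)
= 10.1302

10.1302


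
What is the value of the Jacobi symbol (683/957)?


Compute (683/957) via quadratic reciprocity:
  reciprocity: (683/957) -> +(957/683)
  reduce: (274/683)
  pull out 2: (2/683) = -1  (since 683 mod 8 = 3)
  reciprocity: (137/683) -> +(683/137)
  reduce: (135/137)
  reciprocity: (135/137) -> +(137/135)
  reduce: (2/135)
  pull out 2: (2/135) = +1  (since 135 mod 8 = 7)
  (1/135) = 1
Product of signs = -1

-1


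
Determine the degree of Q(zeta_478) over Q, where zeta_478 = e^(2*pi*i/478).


The degree equals Euler's totient phi(478).
478 = 2 * 239
phi(478) = 238

238


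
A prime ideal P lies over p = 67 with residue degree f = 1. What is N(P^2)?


N(P^a) = p^(a*f)
= 67^(2*1)
= 67^2
= 4489

4489


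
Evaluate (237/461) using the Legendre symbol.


p = 461 is prime, so compute (237/461) with the reciprocity algorithm (Jacobi-symbol steps: pull out 2s via (2/n), flip via reciprocity, reduce):
  reciprocity: (237/461) -> +(461/237)
  reduce: (224/237)
  pull out 2: (2/237) = -1  (since 237 mod 8 = 5)
  pull out 2: (2/237) = -1  (since 237 mod 8 = 5)
  pull out 2: (2/237) = -1  (since 237 mod 8 = 5)
  pull out 2: (2/237) = -1  (since 237 mod 8 = 5)
  pull out 2: (2/237) = -1  (since 237 mod 8 = 5)
  reciprocity: (7/237) -> +(237/7)
  reduce: (6/7)
  pull out 2: (2/7) = +1  (since 7 mod 8 = 7)
  reciprocity: (3/7) -> -(7/3)
  reduce: (1/3)
  (1/3) = 1
Product of signs = 1
(237/461) = 1

1


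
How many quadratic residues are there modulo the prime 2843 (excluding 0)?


For prime p, the number of non-zero quadratic residues is (p-1)/2.
= (2843-1)/2
= 1421

1421


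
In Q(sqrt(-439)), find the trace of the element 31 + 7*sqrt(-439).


Tr(a + b*sqrt(d)) = (a + b*sqrt(d)) + (a - b*sqrt(d)) = 2a
= 2 * (31)
= 62

62


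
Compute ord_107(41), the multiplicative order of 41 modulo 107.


We want ord_107(41), the smallest k >= 1 with 41^k = 1 mod 107.
n = 107 = 107, phi(107) = 106; the order divides phi(n).
Divisors of 106: 1, 2, 53, 106
Repeated squaring mod 107: 41^1 = 41, 41^2 = 76, 41^4 = 105, 41^8 = 4, 41^16 = 16, 41^32 = 42, 41^64 = 52
Test divisors in increasing order:
  k=1: 41^1 = 41 mod 107
  k=2: 41^2 = 76 mod 107
  k=53: 41^53 = 42 * 16 * 105 * 41 = 1 mod 107  <- first divisor giving 1
Order = 53

53


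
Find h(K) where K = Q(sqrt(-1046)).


K = Q(sqrt(-1046)). d mod 4 = 2, so D = disc(K) = 4d = -4184
h(K) equals the number of primitive reduced positive-definite forms (a, b, c) = a*x^2 + b*x*y + c*y^2 with b^2 - 4ac = D,
where reduced means |b| <= a <= c, with b >= 0 whenever |b| = a or a = c, and primitive means gcd(a, b, c) = 1.
Reduced forces 3a^2 <= |D| = 4184, so 1 <= a <= 37; b must have the parity of D, and c = (b^2 - D)/(4a) must be an integer >= a.
Enumerate a = 1..37, b in [-a, a]:
  a=1: (1, 0, 1046)  [1]
  a=2: (2, 0, 523)  [1]
  a=3: (3, -2, 349), (3, 2, 349)  [2]
  a=4: none
  a=5: (5, -4, 210), (5, 4, 210)  [2]
  a=6: (6, -4, 175), (6, 4, 175)  [2]
  a=7: (7, -4, 150), (7, 4, 150)  [2]
  a=8: none
  a=9: (9, -8, 118), (9, 8, 118)  [2]
  a=10: (10, -4, 105), (10, 4, 105)  [2]
  a=11..13: none
  a=14: (14, -4, 75), (14, 4, 75)  [2]
  a=15: (15, -14, 73), (15, -4, 70), (15, 4, 70), (15, 14, 73)  [4]
  a=16: none
  a=17: (17, -10, 63), (17, 10, 63)  [2]
  a=18: (18, -8, 59), (18, 8, 59)  [2]
  a=19..20: none
  a=21: (21, -10, 51), (21, -4, 50), (21, 4, 50), (21, 10, 51)  [4]
  a=22: none
  a=23: (23, -18, 49), (23, 18, 49)  [2]
  a=24: none
  a=25: (25, -4, 42), (25, 4, 42)  [2]
  a=26: none
  a=27: (27, -26, 45), (27, 26, 45)  [2]
  a=28..29: none
  a=30: (30, -16, 37), (30, -4, 35), (30, 4, 35), (30, 16, 37)  [4]
  a=31: (31, -30, 41), (31, 30, 41)  [2]
  a=32..33: none
  a=34: (34, -24, 35), (34, 24, 35)  [2]
  a=35..37: none
Total reduced forms: 1 + 1 + 2 + 2 + 2 + 2 + 2 + 2 + 2 + 4 + 2 + 2 + 4 + 2 + 2 + 2 + 4 + 2 + 2 = 42
h = 42

42
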